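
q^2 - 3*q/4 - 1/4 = (q - 1)*(q + 1/4)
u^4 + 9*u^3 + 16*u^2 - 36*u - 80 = (u - 2)*(u + 2)*(u + 4)*(u + 5)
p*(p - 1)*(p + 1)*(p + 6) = p^4 + 6*p^3 - p^2 - 6*p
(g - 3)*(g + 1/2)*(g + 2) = g^3 - g^2/2 - 13*g/2 - 3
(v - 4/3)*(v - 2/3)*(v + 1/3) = v^3 - 5*v^2/3 + 2*v/9 + 8/27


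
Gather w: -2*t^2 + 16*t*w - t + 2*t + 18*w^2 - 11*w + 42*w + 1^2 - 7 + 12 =-2*t^2 + t + 18*w^2 + w*(16*t + 31) + 6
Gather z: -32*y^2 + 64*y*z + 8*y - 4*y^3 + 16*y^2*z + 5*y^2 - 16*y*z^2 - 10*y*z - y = -4*y^3 - 27*y^2 - 16*y*z^2 + 7*y + z*(16*y^2 + 54*y)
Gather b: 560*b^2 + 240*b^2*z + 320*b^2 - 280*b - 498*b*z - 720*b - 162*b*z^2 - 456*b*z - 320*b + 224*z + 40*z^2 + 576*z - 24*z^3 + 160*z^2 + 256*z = b^2*(240*z + 880) + b*(-162*z^2 - 954*z - 1320) - 24*z^3 + 200*z^2 + 1056*z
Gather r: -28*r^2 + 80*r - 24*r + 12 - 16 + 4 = -28*r^2 + 56*r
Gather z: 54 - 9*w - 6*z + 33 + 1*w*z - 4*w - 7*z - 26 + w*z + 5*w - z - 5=-8*w + z*(2*w - 14) + 56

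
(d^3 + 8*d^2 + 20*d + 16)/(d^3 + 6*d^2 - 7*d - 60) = (d^2 + 4*d + 4)/(d^2 + 2*d - 15)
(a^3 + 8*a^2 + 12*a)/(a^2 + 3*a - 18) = a*(a + 2)/(a - 3)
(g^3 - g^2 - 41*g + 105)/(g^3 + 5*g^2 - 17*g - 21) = (g - 5)/(g + 1)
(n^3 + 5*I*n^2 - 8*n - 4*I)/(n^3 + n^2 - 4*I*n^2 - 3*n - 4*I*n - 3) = (n^3 + 5*I*n^2 - 8*n - 4*I)/(n^3 + n^2*(1 - 4*I) - n*(3 + 4*I) - 3)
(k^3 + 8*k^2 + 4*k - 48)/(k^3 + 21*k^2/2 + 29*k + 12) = 2*(k - 2)/(2*k + 1)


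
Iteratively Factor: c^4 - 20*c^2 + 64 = (c + 4)*(c^3 - 4*c^2 - 4*c + 16) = (c - 4)*(c + 4)*(c^2 - 4) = (c - 4)*(c - 2)*(c + 4)*(c + 2)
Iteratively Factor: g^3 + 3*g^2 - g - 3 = (g + 3)*(g^2 - 1) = (g - 1)*(g + 3)*(g + 1)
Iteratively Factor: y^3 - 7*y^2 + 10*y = (y - 2)*(y^2 - 5*y) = y*(y - 2)*(y - 5)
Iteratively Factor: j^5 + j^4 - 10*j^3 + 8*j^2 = (j - 1)*(j^4 + 2*j^3 - 8*j^2) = (j - 2)*(j - 1)*(j^3 + 4*j^2) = (j - 2)*(j - 1)*(j + 4)*(j^2) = j*(j - 2)*(j - 1)*(j + 4)*(j)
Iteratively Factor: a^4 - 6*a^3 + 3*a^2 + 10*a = (a)*(a^3 - 6*a^2 + 3*a + 10) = a*(a - 2)*(a^2 - 4*a - 5) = a*(a - 2)*(a + 1)*(a - 5)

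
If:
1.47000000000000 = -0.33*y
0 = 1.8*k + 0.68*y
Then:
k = 1.68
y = -4.45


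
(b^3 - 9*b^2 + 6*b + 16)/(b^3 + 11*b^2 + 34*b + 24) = (b^2 - 10*b + 16)/(b^2 + 10*b + 24)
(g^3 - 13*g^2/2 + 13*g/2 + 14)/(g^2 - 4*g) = g - 5/2 - 7/(2*g)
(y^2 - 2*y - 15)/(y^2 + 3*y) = (y - 5)/y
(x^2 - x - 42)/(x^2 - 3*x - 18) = (-x^2 + x + 42)/(-x^2 + 3*x + 18)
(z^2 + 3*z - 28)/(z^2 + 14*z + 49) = (z - 4)/(z + 7)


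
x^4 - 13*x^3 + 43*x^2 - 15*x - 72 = (x - 8)*(x - 3)^2*(x + 1)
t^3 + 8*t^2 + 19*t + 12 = (t + 1)*(t + 3)*(t + 4)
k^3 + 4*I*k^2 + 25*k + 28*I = (k - 4*I)*(k + I)*(k + 7*I)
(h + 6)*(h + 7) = h^2 + 13*h + 42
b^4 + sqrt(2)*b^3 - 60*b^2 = b^2*(b - 5*sqrt(2))*(b + 6*sqrt(2))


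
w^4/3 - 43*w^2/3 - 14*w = w*(w/3 + 1/3)*(w - 7)*(w + 6)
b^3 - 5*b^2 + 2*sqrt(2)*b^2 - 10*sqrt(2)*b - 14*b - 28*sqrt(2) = (b - 7)*(b + 2)*(b + 2*sqrt(2))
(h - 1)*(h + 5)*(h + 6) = h^3 + 10*h^2 + 19*h - 30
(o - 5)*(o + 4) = o^2 - o - 20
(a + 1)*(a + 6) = a^2 + 7*a + 6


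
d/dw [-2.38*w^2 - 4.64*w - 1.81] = -4.76*w - 4.64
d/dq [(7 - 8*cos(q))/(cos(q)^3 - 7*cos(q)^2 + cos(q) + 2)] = (-16*cos(q)^3 + 77*cos(q)^2 - 98*cos(q) + 23)*sin(q)/(cos(q)^3 - 7*cos(q)^2 + cos(q) + 2)^2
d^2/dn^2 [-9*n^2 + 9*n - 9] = -18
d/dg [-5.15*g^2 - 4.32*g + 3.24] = -10.3*g - 4.32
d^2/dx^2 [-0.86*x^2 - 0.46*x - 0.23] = -1.72000000000000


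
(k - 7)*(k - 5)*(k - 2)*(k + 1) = k^4 - 13*k^3 + 45*k^2 - 11*k - 70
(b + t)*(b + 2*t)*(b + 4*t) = b^3 + 7*b^2*t + 14*b*t^2 + 8*t^3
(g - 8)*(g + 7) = g^2 - g - 56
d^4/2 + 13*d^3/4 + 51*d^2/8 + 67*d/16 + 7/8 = (d/2 + 1)*(d + 1/2)^2*(d + 7/2)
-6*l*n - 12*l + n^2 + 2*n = (-6*l + n)*(n + 2)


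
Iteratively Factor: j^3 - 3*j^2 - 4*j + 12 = (j - 2)*(j^2 - j - 6) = (j - 2)*(j + 2)*(j - 3)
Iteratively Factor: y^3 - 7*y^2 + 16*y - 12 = (y - 3)*(y^2 - 4*y + 4) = (y - 3)*(y - 2)*(y - 2)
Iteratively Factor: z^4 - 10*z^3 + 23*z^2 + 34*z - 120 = (z - 3)*(z^3 - 7*z^2 + 2*z + 40) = (z - 3)*(z + 2)*(z^2 - 9*z + 20) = (z - 5)*(z - 3)*(z + 2)*(z - 4)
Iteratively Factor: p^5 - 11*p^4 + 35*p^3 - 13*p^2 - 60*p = (p - 3)*(p^4 - 8*p^3 + 11*p^2 + 20*p) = p*(p - 3)*(p^3 - 8*p^2 + 11*p + 20) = p*(p - 4)*(p - 3)*(p^2 - 4*p - 5) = p*(p - 4)*(p - 3)*(p + 1)*(p - 5)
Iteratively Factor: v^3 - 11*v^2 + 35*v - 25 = (v - 5)*(v^2 - 6*v + 5) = (v - 5)*(v - 1)*(v - 5)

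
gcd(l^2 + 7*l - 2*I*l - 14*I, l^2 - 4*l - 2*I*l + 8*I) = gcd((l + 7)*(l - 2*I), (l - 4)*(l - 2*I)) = l - 2*I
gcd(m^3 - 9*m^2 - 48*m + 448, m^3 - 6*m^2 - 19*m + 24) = m - 8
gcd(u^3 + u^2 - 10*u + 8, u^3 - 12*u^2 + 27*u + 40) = 1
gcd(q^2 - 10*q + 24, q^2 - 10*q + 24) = q^2 - 10*q + 24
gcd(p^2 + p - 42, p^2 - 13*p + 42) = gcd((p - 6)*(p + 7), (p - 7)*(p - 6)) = p - 6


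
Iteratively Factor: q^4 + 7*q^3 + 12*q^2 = (q)*(q^3 + 7*q^2 + 12*q) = q^2*(q^2 + 7*q + 12) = q^2*(q + 4)*(q + 3)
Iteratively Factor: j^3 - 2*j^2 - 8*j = (j + 2)*(j^2 - 4*j) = j*(j + 2)*(j - 4)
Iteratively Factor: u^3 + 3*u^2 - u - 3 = (u + 1)*(u^2 + 2*u - 3) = (u + 1)*(u + 3)*(u - 1)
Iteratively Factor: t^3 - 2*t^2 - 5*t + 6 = (t - 3)*(t^2 + t - 2) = (t - 3)*(t + 2)*(t - 1)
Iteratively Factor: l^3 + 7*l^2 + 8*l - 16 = (l - 1)*(l^2 + 8*l + 16) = (l - 1)*(l + 4)*(l + 4)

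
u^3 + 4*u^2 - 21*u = u*(u - 3)*(u + 7)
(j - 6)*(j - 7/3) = j^2 - 25*j/3 + 14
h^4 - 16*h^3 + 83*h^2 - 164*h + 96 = (h - 8)*(h - 4)*(h - 3)*(h - 1)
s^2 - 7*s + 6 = (s - 6)*(s - 1)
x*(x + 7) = x^2 + 7*x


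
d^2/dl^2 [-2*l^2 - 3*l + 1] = -4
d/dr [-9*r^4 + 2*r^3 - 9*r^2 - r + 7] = -36*r^3 + 6*r^2 - 18*r - 1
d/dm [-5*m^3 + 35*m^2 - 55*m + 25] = -15*m^2 + 70*m - 55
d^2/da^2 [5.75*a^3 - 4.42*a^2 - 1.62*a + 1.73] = 34.5*a - 8.84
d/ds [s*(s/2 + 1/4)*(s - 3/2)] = 3*s^2/2 - s - 3/8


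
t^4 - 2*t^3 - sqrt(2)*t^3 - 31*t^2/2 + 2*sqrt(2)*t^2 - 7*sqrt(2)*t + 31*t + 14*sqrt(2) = (t - 2)*(t - 7*sqrt(2)/2)*(t + sqrt(2)/2)*(t + 2*sqrt(2))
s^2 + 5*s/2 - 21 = (s - 7/2)*(s + 6)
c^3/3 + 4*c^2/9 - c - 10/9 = (c/3 + 1/3)*(c - 5/3)*(c + 2)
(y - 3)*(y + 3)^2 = y^3 + 3*y^2 - 9*y - 27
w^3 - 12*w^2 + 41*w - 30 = (w - 6)*(w - 5)*(w - 1)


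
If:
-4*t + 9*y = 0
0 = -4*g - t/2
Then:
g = -9*y/32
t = 9*y/4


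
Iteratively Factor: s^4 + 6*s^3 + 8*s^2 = (s + 4)*(s^3 + 2*s^2) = s*(s + 4)*(s^2 + 2*s) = s^2*(s + 4)*(s + 2)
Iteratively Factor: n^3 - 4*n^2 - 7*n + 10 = (n - 1)*(n^2 - 3*n - 10) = (n - 5)*(n - 1)*(n + 2)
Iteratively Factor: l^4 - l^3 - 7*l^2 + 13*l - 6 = (l - 2)*(l^3 + l^2 - 5*l + 3) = (l - 2)*(l - 1)*(l^2 + 2*l - 3) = (l - 2)*(l - 1)^2*(l + 3)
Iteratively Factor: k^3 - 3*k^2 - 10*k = (k - 5)*(k^2 + 2*k) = (k - 5)*(k + 2)*(k)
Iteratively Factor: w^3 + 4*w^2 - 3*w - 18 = (w + 3)*(w^2 + w - 6) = (w + 3)^2*(w - 2)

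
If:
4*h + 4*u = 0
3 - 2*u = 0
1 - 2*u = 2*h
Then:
No Solution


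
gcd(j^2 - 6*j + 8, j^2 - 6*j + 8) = j^2 - 6*j + 8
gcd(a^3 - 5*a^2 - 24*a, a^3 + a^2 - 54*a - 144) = a^2 - 5*a - 24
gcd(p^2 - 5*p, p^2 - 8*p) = p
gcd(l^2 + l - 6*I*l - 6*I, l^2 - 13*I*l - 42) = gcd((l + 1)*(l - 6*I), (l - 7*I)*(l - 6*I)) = l - 6*I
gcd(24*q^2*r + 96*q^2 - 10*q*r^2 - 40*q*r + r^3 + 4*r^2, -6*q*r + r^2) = 6*q - r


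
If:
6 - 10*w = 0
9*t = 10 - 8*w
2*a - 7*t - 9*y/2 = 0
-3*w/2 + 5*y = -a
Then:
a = 4369/2610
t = 26/45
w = 3/5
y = -202/1305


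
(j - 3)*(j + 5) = j^2 + 2*j - 15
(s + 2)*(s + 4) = s^2 + 6*s + 8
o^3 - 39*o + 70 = (o - 5)*(o - 2)*(o + 7)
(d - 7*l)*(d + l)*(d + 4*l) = d^3 - 2*d^2*l - 31*d*l^2 - 28*l^3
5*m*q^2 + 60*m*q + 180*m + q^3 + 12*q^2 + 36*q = (5*m + q)*(q + 6)^2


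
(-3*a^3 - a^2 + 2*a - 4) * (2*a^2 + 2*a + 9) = -6*a^5 - 8*a^4 - 25*a^3 - 13*a^2 + 10*a - 36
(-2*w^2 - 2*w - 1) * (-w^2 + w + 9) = 2*w^4 - 19*w^2 - 19*w - 9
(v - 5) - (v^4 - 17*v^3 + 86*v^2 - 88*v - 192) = -v^4 + 17*v^3 - 86*v^2 + 89*v + 187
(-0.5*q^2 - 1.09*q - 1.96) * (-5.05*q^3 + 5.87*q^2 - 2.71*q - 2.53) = 2.525*q^5 + 2.5695*q^4 + 4.8547*q^3 - 7.2863*q^2 + 8.0693*q + 4.9588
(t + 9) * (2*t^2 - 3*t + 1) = 2*t^3 + 15*t^2 - 26*t + 9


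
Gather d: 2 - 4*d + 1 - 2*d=3 - 6*d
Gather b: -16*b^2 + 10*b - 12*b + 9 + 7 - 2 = -16*b^2 - 2*b + 14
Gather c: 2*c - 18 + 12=2*c - 6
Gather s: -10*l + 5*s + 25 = -10*l + 5*s + 25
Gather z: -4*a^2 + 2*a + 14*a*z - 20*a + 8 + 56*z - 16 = -4*a^2 - 18*a + z*(14*a + 56) - 8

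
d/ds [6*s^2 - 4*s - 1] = 12*s - 4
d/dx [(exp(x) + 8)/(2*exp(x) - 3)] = -19*exp(x)/(2*exp(x) - 3)^2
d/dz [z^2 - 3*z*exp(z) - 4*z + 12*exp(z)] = -3*z*exp(z) + 2*z + 9*exp(z) - 4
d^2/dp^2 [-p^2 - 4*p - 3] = -2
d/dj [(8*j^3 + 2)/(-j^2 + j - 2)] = 2*(-12*j^2*(j^2 - j + 2) + (2*j - 1)*(4*j^3 + 1))/(j^2 - j + 2)^2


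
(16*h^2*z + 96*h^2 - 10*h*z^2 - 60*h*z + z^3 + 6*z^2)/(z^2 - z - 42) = (16*h^2 - 10*h*z + z^2)/(z - 7)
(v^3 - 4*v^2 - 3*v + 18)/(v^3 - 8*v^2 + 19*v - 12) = (v^2 - v - 6)/(v^2 - 5*v + 4)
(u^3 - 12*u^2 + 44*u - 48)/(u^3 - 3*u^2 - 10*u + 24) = (u - 6)/(u + 3)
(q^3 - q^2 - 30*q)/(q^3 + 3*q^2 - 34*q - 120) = q/(q + 4)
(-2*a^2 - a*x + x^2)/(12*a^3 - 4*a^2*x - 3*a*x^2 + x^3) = (a + x)/(-6*a^2 - a*x + x^2)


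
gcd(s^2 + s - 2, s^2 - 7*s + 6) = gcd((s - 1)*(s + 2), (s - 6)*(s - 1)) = s - 1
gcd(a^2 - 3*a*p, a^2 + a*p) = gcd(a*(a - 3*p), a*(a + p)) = a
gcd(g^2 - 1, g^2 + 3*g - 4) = g - 1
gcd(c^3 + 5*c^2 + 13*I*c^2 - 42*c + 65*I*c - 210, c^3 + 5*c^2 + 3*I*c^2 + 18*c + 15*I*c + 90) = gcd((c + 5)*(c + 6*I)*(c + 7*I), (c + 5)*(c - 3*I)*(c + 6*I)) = c^2 + c*(5 + 6*I) + 30*I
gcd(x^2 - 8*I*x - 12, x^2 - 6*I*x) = x - 6*I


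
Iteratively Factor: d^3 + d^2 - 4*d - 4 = (d + 2)*(d^2 - d - 2) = (d + 1)*(d + 2)*(d - 2)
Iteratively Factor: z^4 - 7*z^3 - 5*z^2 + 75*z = (z)*(z^3 - 7*z^2 - 5*z + 75) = z*(z - 5)*(z^2 - 2*z - 15) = z*(z - 5)*(z + 3)*(z - 5)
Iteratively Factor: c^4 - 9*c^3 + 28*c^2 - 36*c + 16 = (c - 4)*(c^3 - 5*c^2 + 8*c - 4) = (c - 4)*(c - 1)*(c^2 - 4*c + 4) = (c - 4)*(c - 2)*(c - 1)*(c - 2)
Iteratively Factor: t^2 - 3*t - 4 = (t + 1)*(t - 4)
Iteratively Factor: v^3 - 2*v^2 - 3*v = (v + 1)*(v^2 - 3*v) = (v - 3)*(v + 1)*(v)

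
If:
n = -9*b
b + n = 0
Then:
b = 0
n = 0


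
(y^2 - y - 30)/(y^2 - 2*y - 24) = (y + 5)/(y + 4)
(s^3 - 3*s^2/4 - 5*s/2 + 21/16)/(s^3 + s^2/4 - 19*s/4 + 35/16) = (2*s + 3)/(2*s + 5)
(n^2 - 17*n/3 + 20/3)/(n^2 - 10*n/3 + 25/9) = 3*(n - 4)/(3*n - 5)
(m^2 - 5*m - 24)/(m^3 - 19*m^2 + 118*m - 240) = (m + 3)/(m^2 - 11*m + 30)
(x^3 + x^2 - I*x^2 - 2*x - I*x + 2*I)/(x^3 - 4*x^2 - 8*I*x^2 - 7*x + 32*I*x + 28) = (x^2 + x - 2)/(x^2 - x*(4 + 7*I) + 28*I)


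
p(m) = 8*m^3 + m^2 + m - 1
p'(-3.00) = 211.00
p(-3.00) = -211.00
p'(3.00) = 223.00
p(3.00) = 227.00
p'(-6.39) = 968.19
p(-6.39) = -2053.89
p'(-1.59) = 58.49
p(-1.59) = -32.22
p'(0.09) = 1.37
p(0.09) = -0.90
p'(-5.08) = 610.19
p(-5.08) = -1029.05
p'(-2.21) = 113.80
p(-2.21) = -84.68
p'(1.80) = 82.36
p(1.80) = 50.70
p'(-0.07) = 0.98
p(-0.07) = -1.07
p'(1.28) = 42.88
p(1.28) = 18.70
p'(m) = 24*m^2 + 2*m + 1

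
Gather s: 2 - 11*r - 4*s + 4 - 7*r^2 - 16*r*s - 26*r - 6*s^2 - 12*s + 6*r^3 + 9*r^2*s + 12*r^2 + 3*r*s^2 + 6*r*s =6*r^3 + 5*r^2 - 37*r + s^2*(3*r - 6) + s*(9*r^2 - 10*r - 16) + 6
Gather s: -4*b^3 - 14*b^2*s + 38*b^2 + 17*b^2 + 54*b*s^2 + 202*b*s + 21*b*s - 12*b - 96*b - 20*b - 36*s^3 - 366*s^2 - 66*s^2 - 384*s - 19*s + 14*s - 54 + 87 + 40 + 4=-4*b^3 + 55*b^2 - 128*b - 36*s^3 + s^2*(54*b - 432) + s*(-14*b^2 + 223*b - 389) + 77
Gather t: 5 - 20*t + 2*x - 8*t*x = t*(-8*x - 20) + 2*x + 5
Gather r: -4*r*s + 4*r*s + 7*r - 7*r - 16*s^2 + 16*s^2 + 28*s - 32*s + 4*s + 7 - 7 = 0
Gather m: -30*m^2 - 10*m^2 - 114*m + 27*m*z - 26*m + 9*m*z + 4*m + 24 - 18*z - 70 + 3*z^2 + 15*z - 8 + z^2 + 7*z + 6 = -40*m^2 + m*(36*z - 136) + 4*z^2 + 4*z - 48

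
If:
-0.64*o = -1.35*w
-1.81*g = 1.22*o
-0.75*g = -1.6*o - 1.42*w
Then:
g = 0.00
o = 0.00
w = 0.00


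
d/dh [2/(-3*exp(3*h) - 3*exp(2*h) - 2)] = (18*exp(h) + 12)*exp(2*h)/(3*exp(3*h) + 3*exp(2*h) + 2)^2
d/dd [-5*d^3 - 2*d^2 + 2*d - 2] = -15*d^2 - 4*d + 2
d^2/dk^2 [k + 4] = 0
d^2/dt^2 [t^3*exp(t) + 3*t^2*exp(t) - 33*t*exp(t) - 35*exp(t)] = (t^3 + 9*t^2 - 15*t - 95)*exp(t)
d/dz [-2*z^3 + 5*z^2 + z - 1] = -6*z^2 + 10*z + 1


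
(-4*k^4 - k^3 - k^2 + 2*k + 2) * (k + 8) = -4*k^5 - 33*k^4 - 9*k^3 - 6*k^2 + 18*k + 16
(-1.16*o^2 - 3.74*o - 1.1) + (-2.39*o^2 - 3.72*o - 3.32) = -3.55*o^2 - 7.46*o - 4.42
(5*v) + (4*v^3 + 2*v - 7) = 4*v^3 + 7*v - 7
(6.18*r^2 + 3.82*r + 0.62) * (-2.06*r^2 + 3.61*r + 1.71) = -12.7308*r^4 + 14.4406*r^3 + 23.0808*r^2 + 8.7704*r + 1.0602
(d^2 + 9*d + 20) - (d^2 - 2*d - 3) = 11*d + 23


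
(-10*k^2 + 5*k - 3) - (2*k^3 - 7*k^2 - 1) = -2*k^3 - 3*k^2 + 5*k - 2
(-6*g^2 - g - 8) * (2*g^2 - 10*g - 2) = -12*g^4 + 58*g^3 + 6*g^2 + 82*g + 16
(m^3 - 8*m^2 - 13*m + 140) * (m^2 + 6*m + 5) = m^5 - 2*m^4 - 56*m^3 + 22*m^2 + 775*m + 700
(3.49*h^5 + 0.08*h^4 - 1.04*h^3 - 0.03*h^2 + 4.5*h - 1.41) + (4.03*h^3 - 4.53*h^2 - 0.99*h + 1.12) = 3.49*h^5 + 0.08*h^4 + 2.99*h^3 - 4.56*h^2 + 3.51*h - 0.29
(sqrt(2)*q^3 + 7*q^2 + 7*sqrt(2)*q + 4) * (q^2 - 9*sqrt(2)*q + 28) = sqrt(2)*q^5 - 11*q^4 - 28*sqrt(2)*q^3 + 74*q^2 + 160*sqrt(2)*q + 112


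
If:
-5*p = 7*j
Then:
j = -5*p/7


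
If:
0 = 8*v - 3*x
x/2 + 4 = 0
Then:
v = -3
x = -8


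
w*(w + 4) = w^2 + 4*w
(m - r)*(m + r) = m^2 - r^2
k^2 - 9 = (k - 3)*(k + 3)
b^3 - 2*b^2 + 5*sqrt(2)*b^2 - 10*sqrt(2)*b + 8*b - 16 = (b - 2)*(b + sqrt(2))*(b + 4*sqrt(2))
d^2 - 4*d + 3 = (d - 3)*(d - 1)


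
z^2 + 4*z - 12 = (z - 2)*(z + 6)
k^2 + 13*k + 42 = (k + 6)*(k + 7)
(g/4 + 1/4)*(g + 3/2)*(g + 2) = g^3/4 + 9*g^2/8 + 13*g/8 + 3/4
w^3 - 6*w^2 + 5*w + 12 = (w - 4)*(w - 3)*(w + 1)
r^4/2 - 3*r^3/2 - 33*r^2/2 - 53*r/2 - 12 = (r/2 + 1/2)*(r - 8)*(r + 1)*(r + 3)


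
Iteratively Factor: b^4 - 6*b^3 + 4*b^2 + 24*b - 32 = (b - 4)*(b^3 - 2*b^2 - 4*b + 8) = (b - 4)*(b - 2)*(b^2 - 4) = (b - 4)*(b - 2)*(b + 2)*(b - 2)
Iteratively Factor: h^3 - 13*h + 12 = (h + 4)*(h^2 - 4*h + 3) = (h - 1)*(h + 4)*(h - 3)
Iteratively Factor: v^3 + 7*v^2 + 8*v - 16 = (v + 4)*(v^2 + 3*v - 4) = (v + 4)^2*(v - 1)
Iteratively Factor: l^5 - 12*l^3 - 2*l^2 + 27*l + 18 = (l + 1)*(l^4 - l^3 - 11*l^2 + 9*l + 18) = (l + 1)^2*(l^3 - 2*l^2 - 9*l + 18) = (l + 1)^2*(l + 3)*(l^2 - 5*l + 6) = (l - 3)*(l + 1)^2*(l + 3)*(l - 2)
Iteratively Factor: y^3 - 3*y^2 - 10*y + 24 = (y - 4)*(y^2 + y - 6) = (y - 4)*(y - 2)*(y + 3)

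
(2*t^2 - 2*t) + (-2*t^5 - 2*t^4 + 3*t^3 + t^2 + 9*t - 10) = -2*t^5 - 2*t^4 + 3*t^3 + 3*t^2 + 7*t - 10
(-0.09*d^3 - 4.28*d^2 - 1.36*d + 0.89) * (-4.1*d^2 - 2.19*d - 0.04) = 0.369*d^5 + 17.7451*d^4 + 14.9528*d^3 - 0.499399999999999*d^2 - 1.8947*d - 0.0356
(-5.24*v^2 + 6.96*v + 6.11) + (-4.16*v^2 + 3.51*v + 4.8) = -9.4*v^2 + 10.47*v + 10.91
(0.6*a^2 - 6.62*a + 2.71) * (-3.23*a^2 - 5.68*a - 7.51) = -1.938*a^4 + 17.9746*a^3 + 24.3423*a^2 + 34.3234*a - 20.3521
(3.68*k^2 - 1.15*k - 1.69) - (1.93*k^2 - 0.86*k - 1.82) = 1.75*k^2 - 0.29*k + 0.13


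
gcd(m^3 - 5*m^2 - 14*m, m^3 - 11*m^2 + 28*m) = m^2 - 7*m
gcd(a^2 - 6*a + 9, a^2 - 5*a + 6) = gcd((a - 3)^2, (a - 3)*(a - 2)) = a - 3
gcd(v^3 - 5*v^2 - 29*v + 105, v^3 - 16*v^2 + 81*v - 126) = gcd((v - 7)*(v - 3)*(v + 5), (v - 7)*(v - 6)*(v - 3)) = v^2 - 10*v + 21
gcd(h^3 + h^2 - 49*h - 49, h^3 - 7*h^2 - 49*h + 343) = h^2 - 49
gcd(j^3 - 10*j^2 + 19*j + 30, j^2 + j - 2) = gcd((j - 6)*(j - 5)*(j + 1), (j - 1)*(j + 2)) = 1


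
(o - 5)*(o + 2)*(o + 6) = o^3 + 3*o^2 - 28*o - 60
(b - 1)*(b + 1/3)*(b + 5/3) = b^3 + b^2 - 13*b/9 - 5/9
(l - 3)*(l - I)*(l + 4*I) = l^3 - 3*l^2 + 3*I*l^2 + 4*l - 9*I*l - 12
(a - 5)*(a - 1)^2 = a^3 - 7*a^2 + 11*a - 5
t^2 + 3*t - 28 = (t - 4)*(t + 7)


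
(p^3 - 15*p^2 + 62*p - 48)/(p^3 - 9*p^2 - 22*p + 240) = (p - 1)/(p + 5)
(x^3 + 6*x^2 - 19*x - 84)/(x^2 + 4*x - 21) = (x^2 - x - 12)/(x - 3)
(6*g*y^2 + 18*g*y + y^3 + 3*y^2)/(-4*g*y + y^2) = (6*g*y + 18*g + y^2 + 3*y)/(-4*g + y)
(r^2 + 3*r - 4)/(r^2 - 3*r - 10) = (-r^2 - 3*r + 4)/(-r^2 + 3*r + 10)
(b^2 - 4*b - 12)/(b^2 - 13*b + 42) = (b + 2)/(b - 7)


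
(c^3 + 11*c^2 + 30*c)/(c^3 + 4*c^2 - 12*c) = (c + 5)/(c - 2)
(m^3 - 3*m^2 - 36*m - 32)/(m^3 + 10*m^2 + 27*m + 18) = (m^2 - 4*m - 32)/(m^2 + 9*m + 18)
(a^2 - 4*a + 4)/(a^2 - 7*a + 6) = (a^2 - 4*a + 4)/(a^2 - 7*a + 6)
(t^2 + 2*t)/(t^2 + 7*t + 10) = t/(t + 5)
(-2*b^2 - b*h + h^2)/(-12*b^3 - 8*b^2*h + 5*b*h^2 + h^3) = 1/(6*b + h)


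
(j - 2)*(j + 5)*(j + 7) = j^3 + 10*j^2 + 11*j - 70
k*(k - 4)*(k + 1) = k^3 - 3*k^2 - 4*k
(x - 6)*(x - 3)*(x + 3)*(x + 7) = x^4 + x^3 - 51*x^2 - 9*x + 378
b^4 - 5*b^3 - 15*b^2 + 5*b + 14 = (b - 7)*(b - 1)*(b + 1)*(b + 2)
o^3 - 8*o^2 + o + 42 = (o - 7)*(o - 3)*(o + 2)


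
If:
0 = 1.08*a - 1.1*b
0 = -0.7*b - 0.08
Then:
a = -0.12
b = -0.11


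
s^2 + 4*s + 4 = (s + 2)^2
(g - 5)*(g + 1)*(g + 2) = g^3 - 2*g^2 - 13*g - 10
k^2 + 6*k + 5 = (k + 1)*(k + 5)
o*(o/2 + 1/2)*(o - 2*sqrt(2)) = o^3/2 - sqrt(2)*o^2 + o^2/2 - sqrt(2)*o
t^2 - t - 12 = (t - 4)*(t + 3)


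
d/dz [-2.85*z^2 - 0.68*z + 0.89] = -5.7*z - 0.68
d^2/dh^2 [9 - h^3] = -6*h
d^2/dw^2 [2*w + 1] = 0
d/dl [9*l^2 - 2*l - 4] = 18*l - 2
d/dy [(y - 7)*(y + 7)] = 2*y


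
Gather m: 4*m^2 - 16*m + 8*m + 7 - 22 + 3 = 4*m^2 - 8*m - 12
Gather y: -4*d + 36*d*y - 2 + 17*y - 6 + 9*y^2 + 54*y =-4*d + 9*y^2 + y*(36*d + 71) - 8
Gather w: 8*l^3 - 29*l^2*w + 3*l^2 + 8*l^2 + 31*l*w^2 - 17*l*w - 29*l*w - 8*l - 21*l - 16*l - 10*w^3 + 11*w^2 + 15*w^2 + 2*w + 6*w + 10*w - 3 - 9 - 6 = 8*l^3 + 11*l^2 - 45*l - 10*w^3 + w^2*(31*l + 26) + w*(-29*l^2 - 46*l + 18) - 18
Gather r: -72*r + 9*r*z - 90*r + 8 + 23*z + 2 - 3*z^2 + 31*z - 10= r*(9*z - 162) - 3*z^2 + 54*z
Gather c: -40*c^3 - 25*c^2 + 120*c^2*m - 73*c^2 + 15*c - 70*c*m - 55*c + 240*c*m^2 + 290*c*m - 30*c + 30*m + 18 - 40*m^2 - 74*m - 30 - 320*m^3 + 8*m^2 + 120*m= -40*c^3 + c^2*(120*m - 98) + c*(240*m^2 + 220*m - 70) - 320*m^3 - 32*m^2 + 76*m - 12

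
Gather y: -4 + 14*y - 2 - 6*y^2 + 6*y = -6*y^2 + 20*y - 6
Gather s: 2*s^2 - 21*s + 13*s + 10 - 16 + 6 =2*s^2 - 8*s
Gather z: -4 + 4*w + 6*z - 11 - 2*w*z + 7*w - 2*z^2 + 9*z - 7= 11*w - 2*z^2 + z*(15 - 2*w) - 22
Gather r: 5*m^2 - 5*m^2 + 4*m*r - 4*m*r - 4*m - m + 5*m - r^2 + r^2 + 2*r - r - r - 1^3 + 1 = 0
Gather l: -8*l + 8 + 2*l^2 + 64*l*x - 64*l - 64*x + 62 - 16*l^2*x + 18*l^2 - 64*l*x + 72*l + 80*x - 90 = l^2*(20 - 16*x) + 16*x - 20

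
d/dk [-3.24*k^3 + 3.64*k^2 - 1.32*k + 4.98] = -9.72*k^2 + 7.28*k - 1.32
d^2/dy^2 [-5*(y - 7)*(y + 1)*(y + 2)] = 40 - 30*y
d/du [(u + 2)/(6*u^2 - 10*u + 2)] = (-3*u^2 - 12*u + 11)/(2*(9*u^4 - 30*u^3 + 31*u^2 - 10*u + 1))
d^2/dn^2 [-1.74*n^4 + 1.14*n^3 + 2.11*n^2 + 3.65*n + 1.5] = -20.88*n^2 + 6.84*n + 4.22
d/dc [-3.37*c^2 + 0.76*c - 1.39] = 0.76 - 6.74*c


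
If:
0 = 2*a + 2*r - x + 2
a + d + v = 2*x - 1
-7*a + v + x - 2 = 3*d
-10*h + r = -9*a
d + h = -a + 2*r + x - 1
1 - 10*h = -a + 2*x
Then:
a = -119/516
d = 821/1032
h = -73/344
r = -2/43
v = 1369/1032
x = 373/258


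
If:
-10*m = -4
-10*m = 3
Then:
No Solution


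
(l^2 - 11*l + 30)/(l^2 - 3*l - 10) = (l - 6)/(l + 2)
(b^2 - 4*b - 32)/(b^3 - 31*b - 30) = (-b^2 + 4*b + 32)/(-b^3 + 31*b + 30)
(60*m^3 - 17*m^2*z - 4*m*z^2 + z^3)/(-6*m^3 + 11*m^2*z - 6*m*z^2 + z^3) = (-20*m^2 - m*z + z^2)/(2*m^2 - 3*m*z + z^2)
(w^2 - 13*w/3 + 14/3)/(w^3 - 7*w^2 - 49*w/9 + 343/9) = 3*(w - 2)/(3*w^2 - 14*w - 49)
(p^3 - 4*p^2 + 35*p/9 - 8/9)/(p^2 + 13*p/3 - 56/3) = (3*p^2 - 4*p + 1)/(3*(p + 7))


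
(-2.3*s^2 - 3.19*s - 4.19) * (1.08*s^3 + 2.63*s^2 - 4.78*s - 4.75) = -2.484*s^5 - 9.4942*s^4 - 1.9209*s^3 + 15.1535*s^2 + 35.1807*s + 19.9025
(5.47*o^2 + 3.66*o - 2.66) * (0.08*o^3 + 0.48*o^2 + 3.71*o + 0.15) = 0.4376*o^5 + 2.9184*o^4 + 21.8377*o^3 + 13.1223*o^2 - 9.3196*o - 0.399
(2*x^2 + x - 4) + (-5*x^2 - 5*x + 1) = -3*x^2 - 4*x - 3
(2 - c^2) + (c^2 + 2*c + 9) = 2*c + 11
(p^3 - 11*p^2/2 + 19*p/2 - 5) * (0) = 0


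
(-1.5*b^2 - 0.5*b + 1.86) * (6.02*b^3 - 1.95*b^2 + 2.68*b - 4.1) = -9.03*b^5 - 0.085*b^4 + 8.1522*b^3 + 1.183*b^2 + 7.0348*b - 7.626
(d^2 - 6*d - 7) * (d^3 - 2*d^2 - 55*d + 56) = d^5 - 8*d^4 - 50*d^3 + 400*d^2 + 49*d - 392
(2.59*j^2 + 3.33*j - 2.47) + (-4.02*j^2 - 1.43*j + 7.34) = -1.43*j^2 + 1.9*j + 4.87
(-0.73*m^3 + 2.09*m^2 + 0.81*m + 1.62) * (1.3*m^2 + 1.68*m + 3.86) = -0.949*m^5 + 1.4906*m^4 + 1.7464*m^3 + 11.5342*m^2 + 5.8482*m + 6.2532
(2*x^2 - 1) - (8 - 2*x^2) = 4*x^2 - 9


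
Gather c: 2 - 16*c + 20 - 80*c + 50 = 72 - 96*c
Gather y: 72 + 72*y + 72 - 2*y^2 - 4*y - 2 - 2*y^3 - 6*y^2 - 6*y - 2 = -2*y^3 - 8*y^2 + 62*y + 140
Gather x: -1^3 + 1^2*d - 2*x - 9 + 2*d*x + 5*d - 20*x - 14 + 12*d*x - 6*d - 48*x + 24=x*(14*d - 70)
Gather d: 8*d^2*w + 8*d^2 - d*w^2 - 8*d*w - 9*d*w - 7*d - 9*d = d^2*(8*w + 8) + d*(-w^2 - 17*w - 16)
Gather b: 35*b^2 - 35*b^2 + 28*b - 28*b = 0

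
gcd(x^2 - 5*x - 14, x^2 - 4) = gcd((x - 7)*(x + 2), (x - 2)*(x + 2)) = x + 2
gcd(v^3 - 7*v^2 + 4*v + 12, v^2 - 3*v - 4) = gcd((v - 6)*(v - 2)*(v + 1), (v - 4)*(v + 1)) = v + 1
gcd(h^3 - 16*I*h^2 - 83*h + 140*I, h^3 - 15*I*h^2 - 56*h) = h - 7*I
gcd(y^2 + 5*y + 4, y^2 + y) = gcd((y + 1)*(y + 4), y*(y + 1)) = y + 1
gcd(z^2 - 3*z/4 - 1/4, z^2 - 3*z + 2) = z - 1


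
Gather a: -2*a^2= -2*a^2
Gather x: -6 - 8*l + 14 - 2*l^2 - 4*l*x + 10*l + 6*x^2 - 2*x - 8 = -2*l^2 + 2*l + 6*x^2 + x*(-4*l - 2)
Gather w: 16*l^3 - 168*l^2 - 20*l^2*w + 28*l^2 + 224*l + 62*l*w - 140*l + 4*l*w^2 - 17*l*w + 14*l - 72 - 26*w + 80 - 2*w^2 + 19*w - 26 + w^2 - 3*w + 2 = 16*l^3 - 140*l^2 + 98*l + w^2*(4*l - 1) + w*(-20*l^2 + 45*l - 10) - 16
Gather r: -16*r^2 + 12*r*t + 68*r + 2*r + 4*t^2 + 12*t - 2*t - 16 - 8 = -16*r^2 + r*(12*t + 70) + 4*t^2 + 10*t - 24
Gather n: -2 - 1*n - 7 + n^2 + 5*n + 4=n^2 + 4*n - 5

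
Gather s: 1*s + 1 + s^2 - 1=s^2 + s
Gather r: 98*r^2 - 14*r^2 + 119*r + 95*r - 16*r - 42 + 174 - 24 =84*r^2 + 198*r + 108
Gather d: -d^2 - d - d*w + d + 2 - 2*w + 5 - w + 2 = -d^2 - d*w - 3*w + 9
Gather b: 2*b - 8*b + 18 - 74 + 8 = -6*b - 48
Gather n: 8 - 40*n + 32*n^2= 32*n^2 - 40*n + 8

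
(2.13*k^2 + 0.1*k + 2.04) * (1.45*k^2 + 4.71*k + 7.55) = 3.0885*k^4 + 10.1773*k^3 + 19.5105*k^2 + 10.3634*k + 15.402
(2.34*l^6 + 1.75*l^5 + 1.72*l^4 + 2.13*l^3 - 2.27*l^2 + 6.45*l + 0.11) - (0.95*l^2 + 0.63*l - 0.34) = 2.34*l^6 + 1.75*l^5 + 1.72*l^4 + 2.13*l^3 - 3.22*l^2 + 5.82*l + 0.45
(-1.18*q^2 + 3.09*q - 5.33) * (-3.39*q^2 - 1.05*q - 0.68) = 4.0002*q^4 - 9.2361*q^3 + 15.6266*q^2 + 3.4953*q + 3.6244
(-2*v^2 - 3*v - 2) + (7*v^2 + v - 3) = 5*v^2 - 2*v - 5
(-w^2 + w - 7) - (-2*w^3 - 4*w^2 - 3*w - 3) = 2*w^3 + 3*w^2 + 4*w - 4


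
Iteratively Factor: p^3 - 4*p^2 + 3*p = (p - 3)*(p^2 - p) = (p - 3)*(p - 1)*(p)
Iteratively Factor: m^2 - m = (m - 1)*(m)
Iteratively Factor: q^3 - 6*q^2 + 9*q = (q)*(q^2 - 6*q + 9) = q*(q - 3)*(q - 3)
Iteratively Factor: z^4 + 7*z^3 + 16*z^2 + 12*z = (z + 2)*(z^3 + 5*z^2 + 6*z) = (z + 2)*(z + 3)*(z^2 + 2*z) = (z + 2)^2*(z + 3)*(z)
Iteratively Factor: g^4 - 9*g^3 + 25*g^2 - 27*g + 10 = (g - 2)*(g^3 - 7*g^2 + 11*g - 5) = (g - 2)*(g - 1)*(g^2 - 6*g + 5) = (g - 2)*(g - 1)^2*(g - 5)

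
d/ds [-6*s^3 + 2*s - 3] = 2 - 18*s^2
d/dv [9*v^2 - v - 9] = 18*v - 1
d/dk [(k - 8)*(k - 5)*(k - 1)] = 3*k^2 - 28*k + 53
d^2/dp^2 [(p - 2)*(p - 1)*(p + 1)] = 6*p - 4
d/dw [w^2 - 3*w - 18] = 2*w - 3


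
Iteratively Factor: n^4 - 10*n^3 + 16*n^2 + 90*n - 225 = (n - 3)*(n^3 - 7*n^2 - 5*n + 75) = (n - 5)*(n - 3)*(n^2 - 2*n - 15) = (n - 5)^2*(n - 3)*(n + 3)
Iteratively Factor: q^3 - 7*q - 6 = (q + 1)*(q^2 - q - 6) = (q + 1)*(q + 2)*(q - 3)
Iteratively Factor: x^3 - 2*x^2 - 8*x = (x + 2)*(x^2 - 4*x) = (x - 4)*(x + 2)*(x)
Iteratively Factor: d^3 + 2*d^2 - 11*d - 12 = (d + 1)*(d^2 + d - 12) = (d + 1)*(d + 4)*(d - 3)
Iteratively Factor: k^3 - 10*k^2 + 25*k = (k - 5)*(k^2 - 5*k) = k*(k - 5)*(k - 5)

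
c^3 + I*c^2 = c^2*(c + I)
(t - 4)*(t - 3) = t^2 - 7*t + 12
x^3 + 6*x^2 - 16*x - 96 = (x - 4)*(x + 4)*(x + 6)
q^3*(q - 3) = q^4 - 3*q^3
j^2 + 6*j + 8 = (j + 2)*(j + 4)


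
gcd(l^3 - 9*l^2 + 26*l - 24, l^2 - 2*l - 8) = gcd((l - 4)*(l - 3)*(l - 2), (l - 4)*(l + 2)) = l - 4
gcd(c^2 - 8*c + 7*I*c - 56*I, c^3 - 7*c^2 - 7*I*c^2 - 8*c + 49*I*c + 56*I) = c - 8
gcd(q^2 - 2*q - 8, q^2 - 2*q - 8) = q^2 - 2*q - 8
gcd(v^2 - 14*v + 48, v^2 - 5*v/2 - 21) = v - 6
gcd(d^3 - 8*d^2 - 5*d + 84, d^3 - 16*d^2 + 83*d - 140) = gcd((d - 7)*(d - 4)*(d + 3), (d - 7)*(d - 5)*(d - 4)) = d^2 - 11*d + 28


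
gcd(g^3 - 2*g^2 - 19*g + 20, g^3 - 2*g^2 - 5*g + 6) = g - 1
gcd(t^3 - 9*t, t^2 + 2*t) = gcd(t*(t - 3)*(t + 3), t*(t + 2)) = t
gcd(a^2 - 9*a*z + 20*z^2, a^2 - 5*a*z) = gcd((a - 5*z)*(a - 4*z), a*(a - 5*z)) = -a + 5*z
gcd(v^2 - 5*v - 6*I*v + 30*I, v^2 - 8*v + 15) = v - 5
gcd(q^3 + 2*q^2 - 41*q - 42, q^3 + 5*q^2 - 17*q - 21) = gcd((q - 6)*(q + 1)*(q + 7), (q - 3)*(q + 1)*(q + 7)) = q^2 + 8*q + 7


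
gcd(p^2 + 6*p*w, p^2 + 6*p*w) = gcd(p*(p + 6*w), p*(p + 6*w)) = p^2 + 6*p*w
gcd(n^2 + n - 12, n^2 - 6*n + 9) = n - 3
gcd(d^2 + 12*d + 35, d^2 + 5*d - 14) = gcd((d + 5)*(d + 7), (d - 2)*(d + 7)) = d + 7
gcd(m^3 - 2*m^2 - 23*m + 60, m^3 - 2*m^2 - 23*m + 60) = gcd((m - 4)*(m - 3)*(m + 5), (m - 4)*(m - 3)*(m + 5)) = m^3 - 2*m^2 - 23*m + 60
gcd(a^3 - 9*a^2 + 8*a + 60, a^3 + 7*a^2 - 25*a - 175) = a - 5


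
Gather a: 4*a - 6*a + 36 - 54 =-2*a - 18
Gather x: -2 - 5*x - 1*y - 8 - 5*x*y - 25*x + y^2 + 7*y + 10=x*(-5*y - 30) + y^2 + 6*y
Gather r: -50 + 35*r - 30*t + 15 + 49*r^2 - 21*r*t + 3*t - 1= 49*r^2 + r*(35 - 21*t) - 27*t - 36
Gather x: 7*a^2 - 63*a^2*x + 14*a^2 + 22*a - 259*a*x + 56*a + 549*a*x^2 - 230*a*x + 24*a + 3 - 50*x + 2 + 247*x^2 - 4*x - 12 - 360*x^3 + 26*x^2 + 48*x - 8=21*a^2 + 102*a - 360*x^3 + x^2*(549*a + 273) + x*(-63*a^2 - 489*a - 6) - 15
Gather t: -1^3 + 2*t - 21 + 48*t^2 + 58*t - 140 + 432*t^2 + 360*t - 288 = 480*t^2 + 420*t - 450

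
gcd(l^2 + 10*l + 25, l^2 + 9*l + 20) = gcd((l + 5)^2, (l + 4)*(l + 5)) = l + 5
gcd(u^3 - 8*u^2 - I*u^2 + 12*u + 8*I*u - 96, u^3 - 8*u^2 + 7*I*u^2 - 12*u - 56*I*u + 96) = u^2 + u*(-8 + 3*I) - 24*I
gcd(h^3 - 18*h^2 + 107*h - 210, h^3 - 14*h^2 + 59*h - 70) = h^2 - 12*h + 35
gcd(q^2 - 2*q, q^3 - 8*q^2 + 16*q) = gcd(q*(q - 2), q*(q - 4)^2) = q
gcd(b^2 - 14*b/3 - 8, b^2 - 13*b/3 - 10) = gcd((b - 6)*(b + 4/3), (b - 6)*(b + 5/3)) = b - 6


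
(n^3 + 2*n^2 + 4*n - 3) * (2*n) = 2*n^4 + 4*n^3 + 8*n^2 - 6*n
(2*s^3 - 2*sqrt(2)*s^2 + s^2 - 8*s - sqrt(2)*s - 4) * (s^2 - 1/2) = 2*s^5 - 2*sqrt(2)*s^4 + s^4 - 9*s^3 - sqrt(2)*s^3 - 9*s^2/2 + sqrt(2)*s^2 + sqrt(2)*s/2 + 4*s + 2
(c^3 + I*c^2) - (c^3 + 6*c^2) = -6*c^2 + I*c^2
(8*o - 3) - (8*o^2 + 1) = -8*o^2 + 8*o - 4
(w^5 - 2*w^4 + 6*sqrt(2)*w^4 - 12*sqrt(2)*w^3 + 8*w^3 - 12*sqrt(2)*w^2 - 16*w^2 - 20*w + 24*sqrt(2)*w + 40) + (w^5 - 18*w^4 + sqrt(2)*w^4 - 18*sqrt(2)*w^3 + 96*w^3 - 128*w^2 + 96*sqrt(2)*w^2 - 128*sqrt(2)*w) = 2*w^5 - 20*w^4 + 7*sqrt(2)*w^4 - 30*sqrt(2)*w^3 + 104*w^3 - 144*w^2 + 84*sqrt(2)*w^2 - 104*sqrt(2)*w - 20*w + 40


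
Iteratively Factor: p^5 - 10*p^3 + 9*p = (p)*(p^4 - 10*p^2 + 9) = p*(p + 1)*(p^3 - p^2 - 9*p + 9) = p*(p - 3)*(p + 1)*(p^2 + 2*p - 3) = p*(p - 3)*(p - 1)*(p + 1)*(p + 3)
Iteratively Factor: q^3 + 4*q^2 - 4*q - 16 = (q + 2)*(q^2 + 2*q - 8) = (q + 2)*(q + 4)*(q - 2)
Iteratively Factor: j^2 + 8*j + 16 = (j + 4)*(j + 4)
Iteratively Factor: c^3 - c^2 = (c)*(c^2 - c) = c^2*(c - 1)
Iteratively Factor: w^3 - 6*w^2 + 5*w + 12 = (w - 4)*(w^2 - 2*w - 3) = (w - 4)*(w + 1)*(w - 3)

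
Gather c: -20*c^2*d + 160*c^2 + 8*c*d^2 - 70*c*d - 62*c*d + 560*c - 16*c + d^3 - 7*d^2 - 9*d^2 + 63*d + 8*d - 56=c^2*(160 - 20*d) + c*(8*d^2 - 132*d + 544) + d^3 - 16*d^2 + 71*d - 56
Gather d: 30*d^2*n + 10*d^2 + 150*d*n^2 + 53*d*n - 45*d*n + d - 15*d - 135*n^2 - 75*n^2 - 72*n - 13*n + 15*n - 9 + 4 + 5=d^2*(30*n + 10) + d*(150*n^2 + 8*n - 14) - 210*n^2 - 70*n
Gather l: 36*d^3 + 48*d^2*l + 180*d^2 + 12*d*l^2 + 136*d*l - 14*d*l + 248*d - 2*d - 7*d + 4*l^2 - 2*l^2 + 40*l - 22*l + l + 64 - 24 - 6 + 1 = 36*d^3 + 180*d^2 + 239*d + l^2*(12*d + 2) + l*(48*d^2 + 122*d + 19) + 35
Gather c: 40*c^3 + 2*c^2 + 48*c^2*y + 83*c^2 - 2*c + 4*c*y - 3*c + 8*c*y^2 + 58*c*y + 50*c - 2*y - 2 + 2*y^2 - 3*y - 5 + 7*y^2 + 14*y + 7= 40*c^3 + c^2*(48*y + 85) + c*(8*y^2 + 62*y + 45) + 9*y^2 + 9*y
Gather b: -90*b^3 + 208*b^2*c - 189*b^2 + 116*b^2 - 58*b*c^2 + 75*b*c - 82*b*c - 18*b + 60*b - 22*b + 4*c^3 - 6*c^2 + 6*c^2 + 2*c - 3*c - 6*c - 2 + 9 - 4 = -90*b^3 + b^2*(208*c - 73) + b*(-58*c^2 - 7*c + 20) + 4*c^3 - 7*c + 3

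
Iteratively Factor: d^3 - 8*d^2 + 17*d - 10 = (d - 5)*(d^2 - 3*d + 2) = (d - 5)*(d - 2)*(d - 1)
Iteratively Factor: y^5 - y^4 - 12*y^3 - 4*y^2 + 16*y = (y + 2)*(y^4 - 3*y^3 - 6*y^2 + 8*y) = y*(y + 2)*(y^3 - 3*y^2 - 6*y + 8) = y*(y - 1)*(y + 2)*(y^2 - 2*y - 8) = y*(y - 1)*(y + 2)^2*(y - 4)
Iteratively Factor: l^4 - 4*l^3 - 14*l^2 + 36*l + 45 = (l - 5)*(l^3 + l^2 - 9*l - 9) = (l - 5)*(l - 3)*(l^2 + 4*l + 3) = (l - 5)*(l - 3)*(l + 1)*(l + 3)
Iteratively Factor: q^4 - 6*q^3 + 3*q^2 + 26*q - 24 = (q + 2)*(q^3 - 8*q^2 + 19*q - 12) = (q - 1)*(q + 2)*(q^2 - 7*q + 12) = (q - 4)*(q - 1)*(q + 2)*(q - 3)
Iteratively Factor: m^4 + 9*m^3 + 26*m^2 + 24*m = (m + 3)*(m^3 + 6*m^2 + 8*m) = (m + 3)*(m + 4)*(m^2 + 2*m) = (m + 2)*(m + 3)*(m + 4)*(m)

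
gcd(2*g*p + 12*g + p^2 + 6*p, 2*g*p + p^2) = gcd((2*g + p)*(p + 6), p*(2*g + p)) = 2*g + p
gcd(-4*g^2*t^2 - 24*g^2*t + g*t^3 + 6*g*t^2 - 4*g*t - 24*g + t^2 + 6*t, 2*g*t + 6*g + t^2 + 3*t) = 1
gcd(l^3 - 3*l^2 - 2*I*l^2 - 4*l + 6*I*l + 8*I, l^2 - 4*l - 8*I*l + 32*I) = l - 4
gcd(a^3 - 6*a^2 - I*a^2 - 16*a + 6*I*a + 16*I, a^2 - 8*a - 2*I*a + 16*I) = a - 8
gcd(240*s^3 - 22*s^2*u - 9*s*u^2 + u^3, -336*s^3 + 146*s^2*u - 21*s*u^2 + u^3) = 48*s^2 - 14*s*u + u^2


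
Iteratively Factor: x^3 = (x)*(x^2) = x^2*(x)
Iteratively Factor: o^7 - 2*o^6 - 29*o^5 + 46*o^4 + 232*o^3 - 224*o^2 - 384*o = (o - 2)*(o^6 - 29*o^4 - 12*o^3 + 208*o^2 + 192*o) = o*(o - 2)*(o^5 - 29*o^3 - 12*o^2 + 208*o + 192) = o*(o - 2)*(o + 4)*(o^4 - 4*o^3 - 13*o^2 + 40*o + 48) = o*(o - 2)*(o + 3)*(o + 4)*(o^3 - 7*o^2 + 8*o + 16) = o*(o - 4)*(o - 2)*(o + 3)*(o + 4)*(o^2 - 3*o - 4) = o*(o - 4)*(o - 2)*(o + 1)*(o + 3)*(o + 4)*(o - 4)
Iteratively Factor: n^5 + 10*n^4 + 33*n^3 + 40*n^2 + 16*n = (n + 1)*(n^4 + 9*n^3 + 24*n^2 + 16*n) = (n + 1)*(n + 4)*(n^3 + 5*n^2 + 4*n) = n*(n + 1)*(n + 4)*(n^2 + 5*n + 4) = n*(n + 1)^2*(n + 4)*(n + 4)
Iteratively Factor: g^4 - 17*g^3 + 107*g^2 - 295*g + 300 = (g - 5)*(g^3 - 12*g^2 + 47*g - 60) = (g - 5)*(g - 3)*(g^2 - 9*g + 20) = (g - 5)^2*(g - 3)*(g - 4)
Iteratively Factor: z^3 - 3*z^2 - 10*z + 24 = (z - 4)*(z^2 + z - 6) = (z - 4)*(z + 3)*(z - 2)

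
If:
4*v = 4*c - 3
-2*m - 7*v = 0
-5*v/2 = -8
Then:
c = 79/20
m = -56/5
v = 16/5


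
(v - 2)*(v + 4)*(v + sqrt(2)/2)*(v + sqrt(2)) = v^4 + 2*v^3 + 3*sqrt(2)*v^3/2 - 7*v^2 + 3*sqrt(2)*v^2 - 12*sqrt(2)*v + 2*v - 8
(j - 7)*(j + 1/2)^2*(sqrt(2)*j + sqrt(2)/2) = sqrt(2)*j^4 - 11*sqrt(2)*j^3/2 - 39*sqrt(2)*j^2/4 - 41*sqrt(2)*j/8 - 7*sqrt(2)/8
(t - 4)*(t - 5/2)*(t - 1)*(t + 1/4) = t^4 - 29*t^3/4 + 117*t^2/8 - 47*t/8 - 5/2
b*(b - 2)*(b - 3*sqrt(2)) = b^3 - 3*sqrt(2)*b^2 - 2*b^2 + 6*sqrt(2)*b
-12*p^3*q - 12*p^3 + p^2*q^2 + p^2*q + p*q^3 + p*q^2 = (-3*p + q)*(4*p + q)*(p*q + p)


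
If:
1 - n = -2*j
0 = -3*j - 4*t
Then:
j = -4*t/3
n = 1 - 8*t/3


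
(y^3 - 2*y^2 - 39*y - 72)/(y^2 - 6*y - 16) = (y^2 + 6*y + 9)/(y + 2)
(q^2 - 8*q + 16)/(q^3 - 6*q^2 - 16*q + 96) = (q - 4)/(q^2 - 2*q - 24)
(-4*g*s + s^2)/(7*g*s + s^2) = (-4*g + s)/(7*g + s)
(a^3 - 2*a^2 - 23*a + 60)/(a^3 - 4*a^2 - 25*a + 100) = (a - 3)/(a - 5)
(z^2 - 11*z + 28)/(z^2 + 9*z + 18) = (z^2 - 11*z + 28)/(z^2 + 9*z + 18)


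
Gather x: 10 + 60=70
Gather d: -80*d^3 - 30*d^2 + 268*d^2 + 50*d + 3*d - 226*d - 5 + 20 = -80*d^3 + 238*d^2 - 173*d + 15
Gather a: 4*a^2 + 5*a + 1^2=4*a^2 + 5*a + 1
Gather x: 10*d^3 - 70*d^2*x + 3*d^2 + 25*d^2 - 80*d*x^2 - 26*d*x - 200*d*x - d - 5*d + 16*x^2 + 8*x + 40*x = 10*d^3 + 28*d^2 - 6*d + x^2*(16 - 80*d) + x*(-70*d^2 - 226*d + 48)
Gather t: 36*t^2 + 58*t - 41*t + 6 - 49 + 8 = 36*t^2 + 17*t - 35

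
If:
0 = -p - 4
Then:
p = -4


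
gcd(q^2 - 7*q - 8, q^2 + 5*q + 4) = q + 1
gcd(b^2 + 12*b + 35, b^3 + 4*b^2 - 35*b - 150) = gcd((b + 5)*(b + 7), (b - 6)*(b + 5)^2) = b + 5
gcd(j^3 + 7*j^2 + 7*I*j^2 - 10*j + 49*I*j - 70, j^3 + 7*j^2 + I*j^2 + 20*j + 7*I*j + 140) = j^2 + j*(7 + 5*I) + 35*I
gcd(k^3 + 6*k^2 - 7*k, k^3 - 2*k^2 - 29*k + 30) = k - 1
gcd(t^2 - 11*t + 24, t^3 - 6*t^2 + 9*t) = t - 3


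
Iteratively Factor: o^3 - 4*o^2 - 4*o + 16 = (o - 4)*(o^2 - 4) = (o - 4)*(o - 2)*(o + 2)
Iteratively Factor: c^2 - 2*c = (c - 2)*(c)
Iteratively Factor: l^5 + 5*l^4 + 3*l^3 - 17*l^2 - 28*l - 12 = (l - 2)*(l^4 + 7*l^3 + 17*l^2 + 17*l + 6) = (l - 2)*(l + 1)*(l^3 + 6*l^2 + 11*l + 6) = (l - 2)*(l + 1)*(l + 2)*(l^2 + 4*l + 3) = (l - 2)*(l + 1)*(l + 2)*(l + 3)*(l + 1)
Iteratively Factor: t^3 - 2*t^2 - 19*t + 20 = (t - 5)*(t^2 + 3*t - 4) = (t - 5)*(t + 4)*(t - 1)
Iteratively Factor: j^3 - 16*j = (j + 4)*(j^2 - 4*j) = j*(j + 4)*(j - 4)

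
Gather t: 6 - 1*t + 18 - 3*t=24 - 4*t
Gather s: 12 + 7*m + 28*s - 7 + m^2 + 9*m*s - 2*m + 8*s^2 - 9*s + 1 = m^2 + 5*m + 8*s^2 + s*(9*m + 19) + 6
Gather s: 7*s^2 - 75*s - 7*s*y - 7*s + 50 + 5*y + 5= 7*s^2 + s*(-7*y - 82) + 5*y + 55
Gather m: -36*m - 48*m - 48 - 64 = -84*m - 112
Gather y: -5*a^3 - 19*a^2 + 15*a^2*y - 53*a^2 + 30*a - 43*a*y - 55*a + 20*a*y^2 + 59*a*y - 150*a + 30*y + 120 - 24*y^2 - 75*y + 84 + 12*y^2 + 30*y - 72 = -5*a^3 - 72*a^2 - 175*a + y^2*(20*a - 12) + y*(15*a^2 + 16*a - 15) + 132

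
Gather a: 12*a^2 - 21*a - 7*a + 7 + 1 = 12*a^2 - 28*a + 8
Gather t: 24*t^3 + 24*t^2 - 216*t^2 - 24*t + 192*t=24*t^3 - 192*t^2 + 168*t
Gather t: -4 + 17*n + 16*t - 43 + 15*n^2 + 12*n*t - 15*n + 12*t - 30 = 15*n^2 + 2*n + t*(12*n + 28) - 77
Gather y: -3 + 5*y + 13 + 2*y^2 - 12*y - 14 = 2*y^2 - 7*y - 4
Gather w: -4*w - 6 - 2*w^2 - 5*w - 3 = -2*w^2 - 9*w - 9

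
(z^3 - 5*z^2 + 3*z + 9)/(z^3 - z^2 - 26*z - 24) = (z^2 - 6*z + 9)/(z^2 - 2*z - 24)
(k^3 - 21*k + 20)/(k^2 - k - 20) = (-k^3 + 21*k - 20)/(-k^2 + k + 20)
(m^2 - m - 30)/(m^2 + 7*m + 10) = (m - 6)/(m + 2)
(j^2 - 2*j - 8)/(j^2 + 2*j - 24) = (j + 2)/(j + 6)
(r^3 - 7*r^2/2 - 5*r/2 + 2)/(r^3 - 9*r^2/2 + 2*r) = (r + 1)/r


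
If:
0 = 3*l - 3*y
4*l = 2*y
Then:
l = 0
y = 0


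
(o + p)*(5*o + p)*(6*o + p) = 30*o^3 + 41*o^2*p + 12*o*p^2 + p^3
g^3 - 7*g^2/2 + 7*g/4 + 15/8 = (g - 5/2)*(g - 3/2)*(g + 1/2)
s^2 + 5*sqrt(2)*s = s*(s + 5*sqrt(2))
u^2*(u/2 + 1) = u^3/2 + u^2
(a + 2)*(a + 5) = a^2 + 7*a + 10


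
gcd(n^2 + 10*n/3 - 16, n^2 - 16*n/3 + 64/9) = n - 8/3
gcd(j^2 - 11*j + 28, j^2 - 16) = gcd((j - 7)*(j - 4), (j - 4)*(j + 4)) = j - 4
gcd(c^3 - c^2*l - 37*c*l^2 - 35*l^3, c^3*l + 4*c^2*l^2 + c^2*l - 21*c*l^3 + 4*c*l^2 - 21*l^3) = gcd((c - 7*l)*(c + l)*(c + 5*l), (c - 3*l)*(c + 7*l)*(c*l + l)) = 1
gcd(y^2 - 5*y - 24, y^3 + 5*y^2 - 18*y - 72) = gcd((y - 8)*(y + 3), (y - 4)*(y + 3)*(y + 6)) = y + 3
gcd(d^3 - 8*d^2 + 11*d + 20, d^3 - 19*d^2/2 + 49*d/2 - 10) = d^2 - 9*d + 20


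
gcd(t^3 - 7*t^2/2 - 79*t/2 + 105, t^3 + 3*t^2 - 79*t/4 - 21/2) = t + 6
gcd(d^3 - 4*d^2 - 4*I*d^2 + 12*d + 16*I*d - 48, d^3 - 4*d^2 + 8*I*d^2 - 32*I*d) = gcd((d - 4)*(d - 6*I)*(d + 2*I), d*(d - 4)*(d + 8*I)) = d - 4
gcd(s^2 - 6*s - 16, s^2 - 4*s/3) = 1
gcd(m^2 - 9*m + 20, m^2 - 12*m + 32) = m - 4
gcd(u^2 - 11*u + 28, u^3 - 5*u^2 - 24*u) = 1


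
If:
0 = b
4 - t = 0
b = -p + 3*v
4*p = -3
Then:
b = 0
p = -3/4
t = 4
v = -1/4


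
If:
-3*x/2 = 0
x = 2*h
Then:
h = 0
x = 0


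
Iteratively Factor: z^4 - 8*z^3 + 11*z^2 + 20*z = (z - 5)*(z^3 - 3*z^2 - 4*z) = (z - 5)*(z + 1)*(z^2 - 4*z) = (z - 5)*(z - 4)*(z + 1)*(z)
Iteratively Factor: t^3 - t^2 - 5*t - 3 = (t - 3)*(t^2 + 2*t + 1) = (t - 3)*(t + 1)*(t + 1)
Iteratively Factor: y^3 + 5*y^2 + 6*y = (y + 3)*(y^2 + 2*y) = (y + 2)*(y + 3)*(y)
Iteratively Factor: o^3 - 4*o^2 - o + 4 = (o - 1)*(o^2 - 3*o - 4) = (o - 1)*(o + 1)*(o - 4)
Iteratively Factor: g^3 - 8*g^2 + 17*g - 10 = (g - 5)*(g^2 - 3*g + 2) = (g - 5)*(g - 2)*(g - 1)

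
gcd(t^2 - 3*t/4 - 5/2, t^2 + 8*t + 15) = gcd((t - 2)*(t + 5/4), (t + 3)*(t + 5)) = 1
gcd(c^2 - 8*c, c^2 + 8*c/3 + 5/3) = 1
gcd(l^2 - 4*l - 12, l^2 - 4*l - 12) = l^2 - 4*l - 12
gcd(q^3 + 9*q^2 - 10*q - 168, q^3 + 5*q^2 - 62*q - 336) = q^2 + 13*q + 42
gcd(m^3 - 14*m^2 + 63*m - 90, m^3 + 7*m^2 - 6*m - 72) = m - 3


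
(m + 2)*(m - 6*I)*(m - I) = m^3 + 2*m^2 - 7*I*m^2 - 6*m - 14*I*m - 12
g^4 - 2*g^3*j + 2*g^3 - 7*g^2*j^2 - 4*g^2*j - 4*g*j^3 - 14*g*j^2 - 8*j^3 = (g + 2)*(g - 4*j)*(g + j)^2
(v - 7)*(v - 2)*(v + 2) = v^3 - 7*v^2 - 4*v + 28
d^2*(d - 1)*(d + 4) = d^4 + 3*d^3 - 4*d^2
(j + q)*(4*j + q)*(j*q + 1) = 4*j^3*q + 5*j^2*q^2 + 4*j^2 + j*q^3 + 5*j*q + q^2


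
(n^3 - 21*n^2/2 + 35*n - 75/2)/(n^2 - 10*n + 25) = (2*n^2 - 11*n + 15)/(2*(n - 5))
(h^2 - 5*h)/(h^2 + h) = (h - 5)/(h + 1)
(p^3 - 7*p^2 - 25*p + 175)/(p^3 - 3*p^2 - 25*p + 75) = (p - 7)/(p - 3)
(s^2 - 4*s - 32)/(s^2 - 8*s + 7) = (s^2 - 4*s - 32)/(s^2 - 8*s + 7)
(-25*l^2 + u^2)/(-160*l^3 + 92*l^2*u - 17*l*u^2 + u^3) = (5*l + u)/(32*l^2 - 12*l*u + u^2)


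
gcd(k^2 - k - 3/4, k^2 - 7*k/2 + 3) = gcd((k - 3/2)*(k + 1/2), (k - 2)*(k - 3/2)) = k - 3/2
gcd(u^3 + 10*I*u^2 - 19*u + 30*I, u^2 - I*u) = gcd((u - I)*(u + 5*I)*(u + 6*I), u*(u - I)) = u - I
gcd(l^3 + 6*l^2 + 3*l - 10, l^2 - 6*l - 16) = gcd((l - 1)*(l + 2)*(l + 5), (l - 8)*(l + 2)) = l + 2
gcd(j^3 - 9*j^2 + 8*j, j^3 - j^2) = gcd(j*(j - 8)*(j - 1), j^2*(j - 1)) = j^2 - j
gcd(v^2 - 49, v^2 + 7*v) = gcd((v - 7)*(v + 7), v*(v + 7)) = v + 7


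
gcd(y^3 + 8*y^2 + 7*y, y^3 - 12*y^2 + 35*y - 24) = 1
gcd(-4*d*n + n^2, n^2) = n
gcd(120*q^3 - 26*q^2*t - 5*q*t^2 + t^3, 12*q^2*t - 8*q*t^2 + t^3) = 6*q - t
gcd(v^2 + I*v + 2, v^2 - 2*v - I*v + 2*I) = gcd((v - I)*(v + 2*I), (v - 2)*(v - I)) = v - I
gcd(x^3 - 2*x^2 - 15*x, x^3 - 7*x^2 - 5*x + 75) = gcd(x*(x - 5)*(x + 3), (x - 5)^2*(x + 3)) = x^2 - 2*x - 15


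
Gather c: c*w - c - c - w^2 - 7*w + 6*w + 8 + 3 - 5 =c*(w - 2) - w^2 - w + 6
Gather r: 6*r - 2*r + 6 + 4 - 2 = 4*r + 8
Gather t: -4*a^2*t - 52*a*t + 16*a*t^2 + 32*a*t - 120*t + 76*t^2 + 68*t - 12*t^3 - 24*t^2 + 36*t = -12*t^3 + t^2*(16*a + 52) + t*(-4*a^2 - 20*a - 16)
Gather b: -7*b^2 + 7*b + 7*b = -7*b^2 + 14*b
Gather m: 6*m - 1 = 6*m - 1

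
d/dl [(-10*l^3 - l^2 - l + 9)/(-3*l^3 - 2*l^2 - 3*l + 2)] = (17*l^4 + 54*l^3 + 22*l^2 + 32*l + 25)/(9*l^6 + 12*l^5 + 22*l^4 + l^2 - 12*l + 4)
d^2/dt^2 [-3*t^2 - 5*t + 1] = -6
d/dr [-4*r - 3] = -4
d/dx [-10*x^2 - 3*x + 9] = -20*x - 3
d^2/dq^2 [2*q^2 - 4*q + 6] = 4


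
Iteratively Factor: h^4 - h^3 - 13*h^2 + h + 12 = (h - 1)*(h^3 - 13*h - 12) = (h - 1)*(h + 1)*(h^2 - h - 12) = (h - 4)*(h - 1)*(h + 1)*(h + 3)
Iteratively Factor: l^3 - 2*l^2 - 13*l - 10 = (l + 1)*(l^2 - 3*l - 10) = (l - 5)*(l + 1)*(l + 2)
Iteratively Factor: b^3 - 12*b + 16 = (b - 2)*(b^2 + 2*b - 8) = (b - 2)^2*(b + 4)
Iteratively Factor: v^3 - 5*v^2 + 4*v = (v)*(v^2 - 5*v + 4) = v*(v - 1)*(v - 4)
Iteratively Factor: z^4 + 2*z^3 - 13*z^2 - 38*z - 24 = (z - 4)*(z^3 + 6*z^2 + 11*z + 6) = (z - 4)*(z + 3)*(z^2 + 3*z + 2) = (z - 4)*(z + 2)*(z + 3)*(z + 1)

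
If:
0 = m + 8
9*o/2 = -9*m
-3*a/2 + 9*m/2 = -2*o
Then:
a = -8/3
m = -8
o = 16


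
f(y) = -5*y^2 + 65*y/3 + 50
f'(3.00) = -8.33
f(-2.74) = -46.90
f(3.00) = 70.00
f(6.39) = -15.71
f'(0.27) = 18.97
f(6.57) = -23.47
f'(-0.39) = 25.57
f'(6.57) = -44.03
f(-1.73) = -2.45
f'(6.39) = -42.23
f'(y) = 65/3 - 10*y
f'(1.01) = 11.57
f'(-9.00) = 111.67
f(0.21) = 54.33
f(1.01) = 66.78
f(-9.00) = -550.00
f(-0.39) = 40.79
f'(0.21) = 19.57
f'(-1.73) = 38.97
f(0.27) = 55.49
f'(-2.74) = 49.07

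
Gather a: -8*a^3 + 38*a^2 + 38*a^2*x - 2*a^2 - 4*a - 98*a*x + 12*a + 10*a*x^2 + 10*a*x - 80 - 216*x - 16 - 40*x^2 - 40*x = -8*a^3 + a^2*(38*x + 36) + a*(10*x^2 - 88*x + 8) - 40*x^2 - 256*x - 96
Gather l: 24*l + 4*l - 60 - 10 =28*l - 70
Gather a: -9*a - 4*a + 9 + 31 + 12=52 - 13*a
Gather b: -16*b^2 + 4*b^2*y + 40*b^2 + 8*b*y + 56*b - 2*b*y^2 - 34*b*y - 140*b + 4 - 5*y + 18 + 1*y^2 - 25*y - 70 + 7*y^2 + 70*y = b^2*(4*y + 24) + b*(-2*y^2 - 26*y - 84) + 8*y^2 + 40*y - 48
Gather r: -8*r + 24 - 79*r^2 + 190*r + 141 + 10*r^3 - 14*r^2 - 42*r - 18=10*r^3 - 93*r^2 + 140*r + 147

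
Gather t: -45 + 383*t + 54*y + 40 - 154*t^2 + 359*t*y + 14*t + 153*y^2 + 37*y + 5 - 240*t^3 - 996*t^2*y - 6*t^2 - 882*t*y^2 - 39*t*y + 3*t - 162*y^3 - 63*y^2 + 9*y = -240*t^3 + t^2*(-996*y - 160) + t*(-882*y^2 + 320*y + 400) - 162*y^3 + 90*y^2 + 100*y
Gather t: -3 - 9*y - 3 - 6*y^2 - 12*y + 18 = -6*y^2 - 21*y + 12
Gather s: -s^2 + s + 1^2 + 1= -s^2 + s + 2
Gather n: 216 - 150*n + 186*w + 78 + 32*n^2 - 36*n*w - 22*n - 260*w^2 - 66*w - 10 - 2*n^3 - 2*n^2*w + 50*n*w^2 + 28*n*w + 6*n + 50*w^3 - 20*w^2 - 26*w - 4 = -2*n^3 + n^2*(32 - 2*w) + n*(50*w^2 - 8*w - 166) + 50*w^3 - 280*w^2 + 94*w + 280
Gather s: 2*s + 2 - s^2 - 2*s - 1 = 1 - s^2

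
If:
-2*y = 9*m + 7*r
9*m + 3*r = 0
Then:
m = y/6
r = -y/2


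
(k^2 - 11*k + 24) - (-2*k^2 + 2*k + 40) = 3*k^2 - 13*k - 16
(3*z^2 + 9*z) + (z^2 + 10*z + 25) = 4*z^2 + 19*z + 25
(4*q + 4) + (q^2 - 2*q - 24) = q^2 + 2*q - 20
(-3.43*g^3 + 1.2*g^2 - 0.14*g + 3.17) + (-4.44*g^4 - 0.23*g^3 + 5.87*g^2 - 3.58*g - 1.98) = -4.44*g^4 - 3.66*g^3 + 7.07*g^2 - 3.72*g + 1.19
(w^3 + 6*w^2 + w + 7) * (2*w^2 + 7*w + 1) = 2*w^5 + 19*w^4 + 45*w^3 + 27*w^2 + 50*w + 7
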